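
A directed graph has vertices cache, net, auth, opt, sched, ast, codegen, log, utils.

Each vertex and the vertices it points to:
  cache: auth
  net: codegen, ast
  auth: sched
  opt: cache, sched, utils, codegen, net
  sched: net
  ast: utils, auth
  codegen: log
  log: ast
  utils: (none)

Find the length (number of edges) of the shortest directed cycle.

For each vertex v, BFS finds the shortest path from v back to v.
The shortest such closed walk is net → ast → auth → sched → net, length 4.

4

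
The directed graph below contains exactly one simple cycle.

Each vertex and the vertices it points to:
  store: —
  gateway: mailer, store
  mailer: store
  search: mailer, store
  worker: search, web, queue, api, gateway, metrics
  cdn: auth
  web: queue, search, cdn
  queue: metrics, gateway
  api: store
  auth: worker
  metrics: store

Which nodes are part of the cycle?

cdn, web, auth, worker

DFS with gray/black marking from worker:
worker gray
  search gray
    mailer gray
      store gray
      store black
    mailer black
    search→store: store black — skip
  search black
  web gray
    queue gray
      metrics gray
        metrics→store: store black — skip
      metrics black
      gateway gray
        gateway→mailer: mailer black — skip
        gateway→store: store black — skip
      gateway black
    queue black
    web→search: search black — skip
    cdn gray
      auth gray
        auth→worker: worker is gray → back edge
Back edge closes the cycle worker → web → cdn → auth → worker; its vertices are {cdn, web, auth, worker}.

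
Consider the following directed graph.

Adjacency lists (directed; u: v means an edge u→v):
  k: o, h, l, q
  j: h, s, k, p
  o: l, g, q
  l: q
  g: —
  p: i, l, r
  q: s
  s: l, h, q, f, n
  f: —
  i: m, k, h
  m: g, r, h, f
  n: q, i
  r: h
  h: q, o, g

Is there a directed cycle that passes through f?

No

f lies on a cycle iff there is a path from f back to itself.
Exploring from f, it never reaches itself; equivalently, its strongly connected component is a singleton.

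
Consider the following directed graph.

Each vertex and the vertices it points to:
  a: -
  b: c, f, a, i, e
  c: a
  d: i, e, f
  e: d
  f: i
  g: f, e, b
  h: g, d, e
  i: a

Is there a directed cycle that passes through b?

b lies on a cycle iff there is a path from b back to itself.
Exploring from b, it never reaches itself; equivalently, its strongly connected component is a singleton.

No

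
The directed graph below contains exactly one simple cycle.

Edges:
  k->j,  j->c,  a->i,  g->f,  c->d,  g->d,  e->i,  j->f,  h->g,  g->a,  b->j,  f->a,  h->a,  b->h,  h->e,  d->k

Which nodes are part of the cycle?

c, d, j, k

DFS with gray/black marking from j:
j gray
  c gray
    d gray
      k gray
        k→j: j is gray → back edge
Back edge closes the cycle j → c → d → k → j; its vertices are {c, d, j, k}.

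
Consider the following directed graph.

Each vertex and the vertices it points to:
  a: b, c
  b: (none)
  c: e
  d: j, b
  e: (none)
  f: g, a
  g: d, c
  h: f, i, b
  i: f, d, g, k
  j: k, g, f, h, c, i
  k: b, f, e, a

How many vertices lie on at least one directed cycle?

7

A vertex is on a directed cycle iff it belongs to a strongly connected component of size ≥ 2 (or has a self-loop).
The vertices on cycles are {d, f, g, h, i, j, k} — 7 in total.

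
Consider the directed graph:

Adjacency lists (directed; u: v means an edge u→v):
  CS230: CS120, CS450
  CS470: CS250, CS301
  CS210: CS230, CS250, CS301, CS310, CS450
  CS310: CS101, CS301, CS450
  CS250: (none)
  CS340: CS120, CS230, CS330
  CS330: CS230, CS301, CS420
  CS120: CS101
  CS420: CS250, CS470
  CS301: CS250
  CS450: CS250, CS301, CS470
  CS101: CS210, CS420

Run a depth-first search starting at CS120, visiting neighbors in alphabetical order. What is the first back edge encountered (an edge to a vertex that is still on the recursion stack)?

DFS from CS120 (visiting neighbors in alphabetical order); mark gray on enter, black on exit:
CS120 gray
  CS101 gray
    CS210 gray
      CS230 gray
        CS230→CS120: CS120 is gray → back edge
First back edge: CS230 → CS120.

CS230→CS120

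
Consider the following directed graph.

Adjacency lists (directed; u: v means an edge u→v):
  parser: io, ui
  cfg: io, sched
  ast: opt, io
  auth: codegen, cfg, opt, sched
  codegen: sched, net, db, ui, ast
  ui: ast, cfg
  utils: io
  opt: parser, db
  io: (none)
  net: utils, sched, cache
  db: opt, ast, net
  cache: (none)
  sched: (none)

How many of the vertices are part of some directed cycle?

A vertex is on a directed cycle iff it belongs to a strongly connected component of size ≥ 2 (or has a self-loop).
The vertices on cycles are {db, ui, ast, opt, parser} — 5 in total.

5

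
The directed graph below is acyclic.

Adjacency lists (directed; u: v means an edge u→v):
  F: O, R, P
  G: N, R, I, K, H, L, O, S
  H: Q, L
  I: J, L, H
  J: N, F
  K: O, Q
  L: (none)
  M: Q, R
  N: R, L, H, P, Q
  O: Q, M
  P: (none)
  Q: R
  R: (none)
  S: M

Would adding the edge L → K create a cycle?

No

Adding L→K creates a cycle iff K can already reach L.
Explore from K: no path reaches L. The graph stays acyclic.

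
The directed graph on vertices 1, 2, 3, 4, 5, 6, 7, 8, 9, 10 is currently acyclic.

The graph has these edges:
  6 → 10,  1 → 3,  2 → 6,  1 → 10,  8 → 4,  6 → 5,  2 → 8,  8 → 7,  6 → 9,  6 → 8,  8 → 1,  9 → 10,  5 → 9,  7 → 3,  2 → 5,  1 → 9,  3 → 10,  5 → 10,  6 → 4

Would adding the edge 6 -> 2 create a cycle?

Adding 6→2 creates a cycle iff 2 can already reach 6.
Path from 2: 2 → 6.
So 2 → … → 6 → 2 is a cycle.

Yes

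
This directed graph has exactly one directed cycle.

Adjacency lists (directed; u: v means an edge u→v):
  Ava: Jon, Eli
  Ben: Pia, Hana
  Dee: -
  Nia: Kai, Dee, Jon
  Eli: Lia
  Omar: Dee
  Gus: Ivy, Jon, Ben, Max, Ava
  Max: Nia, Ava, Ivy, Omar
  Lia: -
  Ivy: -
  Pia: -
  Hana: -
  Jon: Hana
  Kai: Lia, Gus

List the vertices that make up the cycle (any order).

DFS with gray/black marking from Gus:
Gus gray
  Ivy gray
  Ivy black
  Jon gray
    Hana gray
    Hana black
  Jon black
  Ben gray
    Pia gray
    Pia black
    Ben→Hana: Hana black — skip
  Ben black
  Max gray
    Nia gray
      Kai gray
        Lia gray
        Lia black
        Kai→Gus: Gus is gray → back edge
Back edge closes the cycle Gus → Max → Nia → Kai → Gus; its vertices are {Gus, Kai, Max, Nia}.

Gus, Kai, Max, Nia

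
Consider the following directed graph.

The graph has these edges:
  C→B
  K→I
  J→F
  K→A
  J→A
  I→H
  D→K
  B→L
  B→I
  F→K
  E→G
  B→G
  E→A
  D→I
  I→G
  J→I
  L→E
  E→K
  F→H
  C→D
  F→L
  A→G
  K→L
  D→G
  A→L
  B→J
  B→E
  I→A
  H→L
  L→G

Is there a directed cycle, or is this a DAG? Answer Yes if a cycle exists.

Yes

DFS with white/gray/black marking, starting from A:
A gray
  G gray
  G black
  L gray
    L→G: G black — skip
    E gray
      E→G: G black — skip
      K gray
        I gray
          I→A: A is gray → back edge
Back edge found, so a cycle exists: A → L → E → K → I → A.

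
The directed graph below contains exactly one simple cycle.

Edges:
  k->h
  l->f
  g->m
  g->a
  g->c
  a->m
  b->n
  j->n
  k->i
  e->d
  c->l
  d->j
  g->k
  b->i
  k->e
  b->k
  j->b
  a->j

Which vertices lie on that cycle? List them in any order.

DFS with gray/black marking from k:
k gray
  i gray
  i black
  e gray
    d gray
      j gray
        n gray
        n black
        b gray
          b→n: n black — skip
          b→i: i black — skip
          b→k: k is gray → back edge
Back edge closes the cycle k → e → d → j → b → k; its vertices are {b, d, e, j, k}.

b, d, e, j, k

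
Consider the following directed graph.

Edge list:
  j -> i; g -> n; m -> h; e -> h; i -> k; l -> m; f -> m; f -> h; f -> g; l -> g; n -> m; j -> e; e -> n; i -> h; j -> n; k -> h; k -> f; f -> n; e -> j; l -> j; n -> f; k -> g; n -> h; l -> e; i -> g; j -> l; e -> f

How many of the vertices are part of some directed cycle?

6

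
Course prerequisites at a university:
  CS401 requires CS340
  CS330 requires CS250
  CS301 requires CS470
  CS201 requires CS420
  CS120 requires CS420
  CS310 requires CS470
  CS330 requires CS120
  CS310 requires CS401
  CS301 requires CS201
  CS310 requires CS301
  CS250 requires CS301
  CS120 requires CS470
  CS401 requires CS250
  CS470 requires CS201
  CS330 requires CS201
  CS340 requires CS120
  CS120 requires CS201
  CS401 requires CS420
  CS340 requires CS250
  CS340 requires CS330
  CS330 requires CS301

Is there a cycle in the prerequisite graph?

DFS with white/gray/black marking, starting from CS470:
CS470 gray
  CS201 gray
    CS420 gray
    CS420 black
  CS201 black
CS470 black
CS310 gray
  CS401 gray
    CS250 gray
      CS301 gray
        CS301→CS470: CS470 black — skip
        CS301→CS201: CS201 black — skip
      CS301 black
    CS250 black
    CS340 gray
      CS120 gray
        CS120→CS470: CS470 black — skip
        CS120→CS420: CS420 black — skip
        CS120→CS201: CS201 black — skip
      CS120 black
      CS340→CS250: CS250 black — skip
      CS330 gray
        CS330→CS301: CS301 black — skip
        CS330→CS250: CS250 black — skip
        CS330→CS120: CS120 black — skip
        CS330→CS201: CS201 black — skip
      CS330 black
    CS340 black
    CS401→CS420: CS420 black — skip
  CS401 black
  CS310→CS301: CS301 black — skip
  CS310→CS470: CS470 black — skip
CS310 black
Every edge goes to a white or black vertex — no back edge, so the graph is acyclic.

No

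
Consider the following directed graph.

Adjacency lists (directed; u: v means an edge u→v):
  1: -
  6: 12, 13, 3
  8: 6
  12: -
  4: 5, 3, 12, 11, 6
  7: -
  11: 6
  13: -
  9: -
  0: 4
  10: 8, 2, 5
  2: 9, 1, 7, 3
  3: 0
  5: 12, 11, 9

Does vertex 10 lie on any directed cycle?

No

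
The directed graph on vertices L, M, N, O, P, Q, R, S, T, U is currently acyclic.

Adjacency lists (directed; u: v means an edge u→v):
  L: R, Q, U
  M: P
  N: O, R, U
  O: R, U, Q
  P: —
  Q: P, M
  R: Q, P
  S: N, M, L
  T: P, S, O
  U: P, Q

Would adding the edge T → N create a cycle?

Adding T→N creates a cycle iff N can already reach T.
Explore from N: no path reaches T. The graph stays acyclic.

No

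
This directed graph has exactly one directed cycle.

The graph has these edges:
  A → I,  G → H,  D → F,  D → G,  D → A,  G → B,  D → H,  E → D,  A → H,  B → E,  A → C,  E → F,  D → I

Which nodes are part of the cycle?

DFS with gray/black marking from E:
E gray
  F gray
  F black
  D gray
    G gray
      B gray
        B→E: E is gray → back edge
Back edge closes the cycle E → D → G → B → E; its vertices are {B, D, E, G}.

B, D, E, G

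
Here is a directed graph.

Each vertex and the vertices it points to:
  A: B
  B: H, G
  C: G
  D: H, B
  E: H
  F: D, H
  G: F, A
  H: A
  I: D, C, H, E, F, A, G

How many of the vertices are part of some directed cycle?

A vertex is on a directed cycle iff it belongs to a strongly connected component of size ≥ 2 (or has a self-loop).
The vertices on cycles are {A, B, D, F, G, H} — 6 in total.

6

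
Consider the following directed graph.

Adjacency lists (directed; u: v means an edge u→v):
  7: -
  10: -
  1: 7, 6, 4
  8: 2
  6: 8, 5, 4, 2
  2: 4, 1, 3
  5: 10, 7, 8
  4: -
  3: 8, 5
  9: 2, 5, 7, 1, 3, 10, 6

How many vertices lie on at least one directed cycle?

6

A vertex is on a directed cycle iff it belongs to a strongly connected component of size ≥ 2 (or has a self-loop).
The vertices on cycles are {1, 2, 3, 5, 6, 8} — 6 in total.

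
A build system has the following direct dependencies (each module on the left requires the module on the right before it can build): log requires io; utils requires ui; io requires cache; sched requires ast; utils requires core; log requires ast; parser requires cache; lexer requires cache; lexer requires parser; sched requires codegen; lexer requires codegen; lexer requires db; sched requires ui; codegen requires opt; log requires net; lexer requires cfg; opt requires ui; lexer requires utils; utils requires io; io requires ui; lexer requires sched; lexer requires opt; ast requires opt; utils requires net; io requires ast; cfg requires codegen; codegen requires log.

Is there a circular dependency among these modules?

No

DFS with white/gray/black marking, starting from db:
db gray
db black
parser gray
  cache gray
  cache black
parser black
utils gray
  ui gray
  ui black
  io gray
    io→ui: ui black — skip
    ast gray
      opt gray
        opt→ui: ui black — skip
      opt black
    ast black
    io→cache: cache black — skip
  io black
  core gray
  core black
  net gray
  net black
utils black
codegen gray
  log gray
    log→net: net black — skip
    log→ast: ast black — skip
    log→io: io black — skip
  log black
  codegen→opt: opt black — skip
codegen black
sched gray
  sched→ui: ui black — skip
  sched→codegen: codegen black — skip
  sched→ast: ast black — skip
sched black
cfg gray
  cfg→codegen: codegen black — skip
cfg black
lexer gray
  lexer→opt: opt black — skip
  lexer→cache: cache black — skip
  lexer→utils: utils black — skip
  lexer→db: db black — skip
  lexer→sched: sched black — skip
  lexer→cfg: cfg black — skip
  lexer→codegen: codegen black — skip
  lexer→parser: parser black — skip
lexer black
Every edge goes to a white or black vertex — no back edge, so the graph is acyclic.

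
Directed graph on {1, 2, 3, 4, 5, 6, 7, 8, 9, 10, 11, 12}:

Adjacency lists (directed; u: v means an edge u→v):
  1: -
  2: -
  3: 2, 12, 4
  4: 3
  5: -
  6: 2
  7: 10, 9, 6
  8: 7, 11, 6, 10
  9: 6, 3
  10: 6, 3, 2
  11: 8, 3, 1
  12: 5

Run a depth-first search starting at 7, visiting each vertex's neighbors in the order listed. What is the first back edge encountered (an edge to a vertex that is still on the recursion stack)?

4→3

DFS from 7 (visiting each vertex's neighbors in the order listed); mark gray on enter, black on exit:
7 gray
  10 gray
    6 gray
      2 gray
      2 black
    6 black
    3 gray
      3→2: 2 black — skip
      12 gray
        5 gray
        5 black
      12 black
      4 gray
        4→3: 3 is gray → back edge
First back edge: 4 → 3.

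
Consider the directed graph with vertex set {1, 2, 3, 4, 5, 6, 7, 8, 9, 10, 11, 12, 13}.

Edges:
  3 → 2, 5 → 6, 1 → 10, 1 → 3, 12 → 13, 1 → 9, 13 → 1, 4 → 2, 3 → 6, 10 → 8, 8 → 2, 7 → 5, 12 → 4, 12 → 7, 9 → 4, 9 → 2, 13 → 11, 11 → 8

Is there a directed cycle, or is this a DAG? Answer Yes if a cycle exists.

DFS with white/gray/black marking, starting from 12:
12 gray
  4 gray
    2 gray
    2 black
  4 black
  7 gray
    5 gray
      6 gray
      6 black
    5 black
  7 black
  13 gray
    11 gray
      8 gray
        8→2: 2 black — skip
      8 black
    11 black
    1 gray
      9 gray
        9→2: 2 black — skip
        9→4: 4 black — skip
      9 black
      10 gray
        10→8: 8 black — skip
      10 black
      3 gray
        3→6: 6 black — skip
        3→2: 2 black — skip
      3 black
    1 black
  13 black
12 black
Every edge goes to a white or black vertex — no back edge, so the graph is acyclic.

No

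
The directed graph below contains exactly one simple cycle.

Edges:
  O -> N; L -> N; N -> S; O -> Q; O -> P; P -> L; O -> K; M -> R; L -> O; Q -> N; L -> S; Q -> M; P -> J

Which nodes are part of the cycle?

DFS with gray/black marking from O:
O gray
  N gray
    S gray
    S black
  N black
  Q gray
    Q→N: N black — skip
    M gray
      R gray
      R black
    M black
  Q black
  P gray
    L gray
      L→N: N black — skip
      L→S: S black — skip
      L→O: O is gray → back edge
Back edge closes the cycle O → P → L → O; its vertices are {L, O, P}.

L, O, P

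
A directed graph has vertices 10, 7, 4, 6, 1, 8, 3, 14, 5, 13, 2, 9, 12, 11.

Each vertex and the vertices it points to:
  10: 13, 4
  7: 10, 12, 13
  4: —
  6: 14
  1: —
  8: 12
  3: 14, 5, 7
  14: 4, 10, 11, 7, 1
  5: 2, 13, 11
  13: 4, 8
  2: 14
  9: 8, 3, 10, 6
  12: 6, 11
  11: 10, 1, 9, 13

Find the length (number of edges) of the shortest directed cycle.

For each vertex v, BFS finds the shortest path from v back to v.
The shortest such closed walk is 9 → 8 → 12 → 11 → 9, length 4.

4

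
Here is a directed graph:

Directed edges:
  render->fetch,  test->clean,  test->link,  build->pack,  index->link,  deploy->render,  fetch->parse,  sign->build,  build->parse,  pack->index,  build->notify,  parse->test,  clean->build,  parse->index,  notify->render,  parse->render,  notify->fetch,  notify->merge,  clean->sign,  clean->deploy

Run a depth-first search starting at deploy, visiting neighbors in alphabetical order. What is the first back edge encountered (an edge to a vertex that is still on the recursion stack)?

DFS from deploy (visiting neighbors in alphabetical order); mark gray on enter, black on exit:
deploy gray
  render gray
    fetch gray
      parse gray
        index gray
          link gray
          link black
        index black
        parse→render: render is gray → back edge
First back edge: parse → render.

parse->render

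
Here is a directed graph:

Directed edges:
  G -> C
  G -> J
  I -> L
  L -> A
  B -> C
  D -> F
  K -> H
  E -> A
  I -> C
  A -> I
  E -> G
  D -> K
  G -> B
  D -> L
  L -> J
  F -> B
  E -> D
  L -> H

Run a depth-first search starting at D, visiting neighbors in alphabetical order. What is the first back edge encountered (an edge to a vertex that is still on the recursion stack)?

DFS from D (visiting neighbors in alphabetical order); mark gray on enter, black on exit:
D gray
  F gray
    B gray
      C gray
      C black
    B black
  F black
  K gray
    H gray
    H black
  K black
  L gray
    A gray
      I gray
        I→C: C black — skip
        I→L: L is gray → back edge
First back edge: I → L.

I->L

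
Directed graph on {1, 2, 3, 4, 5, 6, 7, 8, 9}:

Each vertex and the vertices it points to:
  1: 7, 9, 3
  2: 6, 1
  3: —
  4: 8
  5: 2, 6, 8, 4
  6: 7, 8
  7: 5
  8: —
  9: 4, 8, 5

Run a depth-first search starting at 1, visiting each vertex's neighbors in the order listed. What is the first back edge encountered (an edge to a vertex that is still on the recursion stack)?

DFS from 1 (visiting each vertex's neighbors in the order listed); mark gray on enter, black on exit:
1 gray
  7 gray
    5 gray
      2 gray
        6 gray
          6→7: 7 is gray → back edge
First back edge: 6 → 7.

6->7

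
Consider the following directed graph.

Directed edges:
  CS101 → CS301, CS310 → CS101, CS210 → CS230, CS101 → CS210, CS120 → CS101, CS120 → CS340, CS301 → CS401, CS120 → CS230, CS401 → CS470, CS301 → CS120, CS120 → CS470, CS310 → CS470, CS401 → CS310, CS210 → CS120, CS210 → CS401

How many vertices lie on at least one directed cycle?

A vertex is on a directed cycle iff it belongs to a strongly connected component of size ≥ 2 (or has a self-loop).
The vertices on cycles are {CS101, CS120, CS210, CS301, CS310, CS401} — 6 in total.

6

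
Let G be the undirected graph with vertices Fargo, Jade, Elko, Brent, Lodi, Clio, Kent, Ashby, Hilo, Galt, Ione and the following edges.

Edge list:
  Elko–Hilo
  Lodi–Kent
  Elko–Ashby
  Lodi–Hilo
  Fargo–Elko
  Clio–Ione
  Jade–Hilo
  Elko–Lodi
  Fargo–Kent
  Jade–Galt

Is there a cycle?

Yes

DFS, tracking each vertex's parent; an edge to a visited non-parent vertex closes a cycle.
Start from Ione:
visit Ione (parent –)
  visit Clio (parent Ione)
    Clio–Ione: parent, skip
visit Fargo (parent –)
  visit Elko (parent Fargo)
    visit Hilo (parent Elko)
      visit Lodi (parent Hilo)
        Lodi–Elko: Elko visited and ≠ parent → cycle
Cycle: Elko – Hilo – Lodi – Elko.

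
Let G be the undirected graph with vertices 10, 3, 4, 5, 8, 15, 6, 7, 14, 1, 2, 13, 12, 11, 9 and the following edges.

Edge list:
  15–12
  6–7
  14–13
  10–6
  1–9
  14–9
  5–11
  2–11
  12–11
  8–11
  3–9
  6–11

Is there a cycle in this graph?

DFS, tracking each vertex's parent; an edge to a visited non-parent vertex closes a cycle.
Start from 14:
visit 14 (parent –)
  visit 13 (parent 14)
    13–14: parent, skip
  visit 9 (parent 14)
    visit 1 (parent 9)
      1–9: parent, skip
    9–14: parent, skip
    visit 3 (parent 9)
      3–9: parent, skip
visit 10 (parent –)
  visit 6 (parent 10)
    visit 11 (parent 6)
      visit 5 (parent 11)
        5–11: parent, skip
      visit 8 (parent 11)
        8–11: parent, skip
      visit 2 (parent 11)
        2–11: parent, skip
      11–6: parent, skip
      visit 12 (parent 11)
        12–11: parent, skip
        visit 15 (parent 12)
          15–12: parent, skip
    visit 7 (parent 6)
      7–6: parent, skip
    6–10: parent, skip
visit 4 (parent –)
No non-parent visited neighbor found — the graph is a forest.

No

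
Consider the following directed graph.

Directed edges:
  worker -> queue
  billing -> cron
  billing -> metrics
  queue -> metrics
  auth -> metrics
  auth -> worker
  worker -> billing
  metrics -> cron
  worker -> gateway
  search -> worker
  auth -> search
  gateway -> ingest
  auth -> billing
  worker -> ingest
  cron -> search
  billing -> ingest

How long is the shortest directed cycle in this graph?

4

For each vertex v, BFS finds the shortest path from v back to v.
The shortest such closed walk is search → worker → billing → cron → search, length 4.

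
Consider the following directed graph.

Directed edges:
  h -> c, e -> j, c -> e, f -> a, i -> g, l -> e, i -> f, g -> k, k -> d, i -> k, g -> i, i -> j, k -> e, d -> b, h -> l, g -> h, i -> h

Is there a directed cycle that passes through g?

Yes

g is on a cycle iff g can reach itself via ≥1 edge.
g → i → g — yes.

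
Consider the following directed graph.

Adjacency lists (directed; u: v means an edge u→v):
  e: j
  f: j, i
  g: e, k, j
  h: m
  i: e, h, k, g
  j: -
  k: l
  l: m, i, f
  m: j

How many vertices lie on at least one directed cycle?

5

A vertex is on a directed cycle iff it belongs to a strongly connected component of size ≥ 2 (or has a self-loop).
The vertices on cycles are {f, g, i, k, l} — 5 in total.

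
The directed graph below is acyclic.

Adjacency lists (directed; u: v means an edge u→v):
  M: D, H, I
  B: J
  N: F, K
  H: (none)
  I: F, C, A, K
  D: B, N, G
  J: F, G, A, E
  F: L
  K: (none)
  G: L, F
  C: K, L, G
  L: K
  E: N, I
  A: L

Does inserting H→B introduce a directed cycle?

Adding H→B creates a cycle iff B can already reach H.
Explore from B: no path reaches H. The graph stays acyclic.

No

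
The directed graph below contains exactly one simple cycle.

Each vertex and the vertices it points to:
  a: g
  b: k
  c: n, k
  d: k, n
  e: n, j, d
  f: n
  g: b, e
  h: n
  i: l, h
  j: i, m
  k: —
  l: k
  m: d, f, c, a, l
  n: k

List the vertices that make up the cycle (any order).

a, e, g, j, m

DFS with gray/black marking from j:
j gray
  i gray
    l gray
      k gray
      k black
    l black
    h gray
      n gray
        n→k: k black — skip
      n black
    h black
  i black
  m gray
    d gray
      d→k: k black — skip
      d→n: n black — skip
    d black
    f gray
      f→n: n black — skip
    f black
    c gray
      c→n: n black — skip
      c→k: k black — skip
    c black
    a gray
      g gray
        b gray
          b→k: k black — skip
        b black
        e gray
          e→n: n black — skip
          e→j: j is gray → back edge
Back edge closes the cycle j → m → a → g → e → j; its vertices are {a, e, g, j, m}.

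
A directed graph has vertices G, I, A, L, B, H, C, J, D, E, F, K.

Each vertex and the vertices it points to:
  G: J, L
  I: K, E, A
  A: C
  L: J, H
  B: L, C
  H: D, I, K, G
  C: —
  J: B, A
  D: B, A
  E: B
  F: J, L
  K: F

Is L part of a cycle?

L is on a cycle iff L can reach itself via ≥1 edge.
L → J → B → L — yes.

Yes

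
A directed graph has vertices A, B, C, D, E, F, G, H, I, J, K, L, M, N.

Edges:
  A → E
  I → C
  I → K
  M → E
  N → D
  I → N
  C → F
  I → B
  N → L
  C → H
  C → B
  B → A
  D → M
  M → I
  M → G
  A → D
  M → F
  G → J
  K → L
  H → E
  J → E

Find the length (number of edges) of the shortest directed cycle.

4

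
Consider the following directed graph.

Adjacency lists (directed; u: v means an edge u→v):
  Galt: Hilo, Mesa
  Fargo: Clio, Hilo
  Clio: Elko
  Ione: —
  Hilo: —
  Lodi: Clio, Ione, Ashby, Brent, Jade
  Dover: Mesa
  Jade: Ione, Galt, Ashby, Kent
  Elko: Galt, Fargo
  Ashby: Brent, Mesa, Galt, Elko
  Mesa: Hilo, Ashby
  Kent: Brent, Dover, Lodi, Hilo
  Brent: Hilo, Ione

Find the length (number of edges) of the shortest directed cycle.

2

For each vertex v, BFS finds the shortest path from v back to v.
The shortest such closed walk is Ashby → Mesa → Ashby, length 2.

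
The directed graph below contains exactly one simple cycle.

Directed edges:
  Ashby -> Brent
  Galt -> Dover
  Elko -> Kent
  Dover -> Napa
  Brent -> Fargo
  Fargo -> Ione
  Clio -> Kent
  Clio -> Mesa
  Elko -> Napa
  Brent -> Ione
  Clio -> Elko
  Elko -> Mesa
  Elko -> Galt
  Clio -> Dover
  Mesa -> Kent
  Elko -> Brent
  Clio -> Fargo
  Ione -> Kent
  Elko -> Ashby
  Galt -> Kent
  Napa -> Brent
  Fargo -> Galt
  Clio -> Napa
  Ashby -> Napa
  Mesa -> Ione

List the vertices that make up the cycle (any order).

Galt, Napa, Brent, Dover, Fargo

DFS with gray/black marking from Fargo:
Fargo gray
  Galt gray
    Dover gray
      Napa gray
        Brent gray
          Ione gray
            Kent gray
            Kent black
          Ione black
          Brent→Fargo: Fargo is gray → back edge
Back edge closes the cycle Fargo → Galt → Dover → Napa → Brent → Fargo; its vertices are {Galt, Napa, Brent, Dover, Fargo}.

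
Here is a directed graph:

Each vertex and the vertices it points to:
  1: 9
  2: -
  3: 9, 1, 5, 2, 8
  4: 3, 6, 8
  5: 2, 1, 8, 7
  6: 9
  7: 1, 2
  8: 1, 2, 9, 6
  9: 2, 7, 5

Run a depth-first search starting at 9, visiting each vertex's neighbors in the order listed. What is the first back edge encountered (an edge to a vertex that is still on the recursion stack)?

DFS from 9 (visiting each vertex's neighbors in the order listed); mark gray on enter, black on exit:
9 gray
  2 gray
  2 black
  7 gray
    1 gray
      1→9: 9 is gray → back edge
First back edge: 1 → 9.

1->9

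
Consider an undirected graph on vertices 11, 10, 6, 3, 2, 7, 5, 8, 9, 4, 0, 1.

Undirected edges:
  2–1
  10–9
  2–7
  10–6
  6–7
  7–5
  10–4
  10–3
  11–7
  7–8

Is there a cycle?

DFS, tracking each vertex's parent; an edge to a visited non-parent vertex closes a cycle.
Start from 6:
visit 6 (parent –)
  visit 7 (parent 6)
    7–6: parent, skip
    visit 2 (parent 7)
      2–7: parent, skip
      visit 1 (parent 2)
        1–2: parent, skip
    visit 11 (parent 7)
      11–7: parent, skip
    visit 5 (parent 7)
      5–7: parent, skip
    visit 8 (parent 7)
      8–7: parent, skip
  visit 10 (parent 6)
    visit 4 (parent 10)
      4–10: parent, skip
    visit 3 (parent 10)
      3–10: parent, skip
    visit 9 (parent 10)
      9–10: parent, skip
    10–6: parent, skip
visit 0 (parent –)
No non-parent visited neighbor found — the graph is a forest.

No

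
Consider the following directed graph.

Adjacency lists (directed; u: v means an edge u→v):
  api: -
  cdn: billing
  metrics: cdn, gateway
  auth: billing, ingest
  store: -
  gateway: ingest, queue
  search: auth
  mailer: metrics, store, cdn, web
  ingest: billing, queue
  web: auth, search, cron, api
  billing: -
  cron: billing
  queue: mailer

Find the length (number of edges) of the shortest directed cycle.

4

For each vertex v, BFS finds the shortest path from v back to v.
The shortest such closed walk is mailer → metrics → gateway → queue → mailer, length 4.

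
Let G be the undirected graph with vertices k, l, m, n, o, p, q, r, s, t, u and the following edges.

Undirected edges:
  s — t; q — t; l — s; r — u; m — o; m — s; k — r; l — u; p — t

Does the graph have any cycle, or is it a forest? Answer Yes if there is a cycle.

No

DFS, tracking each vertex's parent; an edge to a visited non-parent vertex closes a cycle.
Start from n:
visit n (parent –)
visit k (parent –)
  visit r (parent k)
    visit u (parent r)
      visit l (parent u)
        visit s (parent l)
          visit t (parent s)
            visit q (parent t)
              q–t: parent, skip
            t–s: parent, skip
            visit p (parent t)
              p–t: parent, skip
          s–l: parent, skip
          visit m (parent s)
            m–s: parent, skip
            visit o (parent m)
              o–m: parent, skip
        l–u: parent, skip
      u–r: parent, skip
    r–k: parent, skip
No non-parent visited neighbor found — the graph is a forest.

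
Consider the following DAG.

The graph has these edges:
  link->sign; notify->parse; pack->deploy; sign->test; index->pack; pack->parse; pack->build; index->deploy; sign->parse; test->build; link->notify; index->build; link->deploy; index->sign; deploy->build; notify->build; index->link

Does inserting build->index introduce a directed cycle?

Adding build→index creates a cycle iff index can already reach build.
Path from index: index → build.
So index → … → build → index is a cycle.

Yes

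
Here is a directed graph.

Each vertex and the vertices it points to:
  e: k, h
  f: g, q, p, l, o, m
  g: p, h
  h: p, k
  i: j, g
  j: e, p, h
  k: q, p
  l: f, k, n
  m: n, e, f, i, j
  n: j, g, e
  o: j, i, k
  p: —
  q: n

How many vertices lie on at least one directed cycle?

10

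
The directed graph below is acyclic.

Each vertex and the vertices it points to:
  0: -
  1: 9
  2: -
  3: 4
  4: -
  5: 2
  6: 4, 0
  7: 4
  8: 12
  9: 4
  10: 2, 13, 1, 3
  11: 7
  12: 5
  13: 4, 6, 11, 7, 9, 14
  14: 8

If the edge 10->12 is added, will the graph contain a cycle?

Adding 10→12 creates a cycle iff 12 can already reach 10.
Explore from 12: no path reaches 10. The graph stays acyclic.

No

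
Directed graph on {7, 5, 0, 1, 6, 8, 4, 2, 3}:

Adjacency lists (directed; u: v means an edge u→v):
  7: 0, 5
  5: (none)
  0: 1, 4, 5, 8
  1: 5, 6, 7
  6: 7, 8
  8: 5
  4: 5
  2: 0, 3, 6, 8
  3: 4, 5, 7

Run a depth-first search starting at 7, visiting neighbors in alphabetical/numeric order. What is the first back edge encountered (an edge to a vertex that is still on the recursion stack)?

6→7

DFS from 7 (visiting neighbors in alphabetical/numeric order); mark gray on enter, black on exit:
7 gray
  0 gray
    1 gray
      5 gray
      5 black
      6 gray
        6→7: 7 is gray → back edge
First back edge: 6 → 7.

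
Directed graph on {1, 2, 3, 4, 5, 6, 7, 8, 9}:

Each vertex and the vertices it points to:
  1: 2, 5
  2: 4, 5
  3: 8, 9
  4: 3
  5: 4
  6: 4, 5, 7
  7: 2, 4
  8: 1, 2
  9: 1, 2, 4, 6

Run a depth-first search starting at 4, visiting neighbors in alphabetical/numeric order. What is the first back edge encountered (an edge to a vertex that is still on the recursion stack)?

DFS from 4 (visiting neighbors in alphabetical/numeric order); mark gray on enter, black on exit:
4 gray
  3 gray
    8 gray
      1 gray
        2 gray
          2→4: 4 is gray → back edge
First back edge: 2 → 4.

2->4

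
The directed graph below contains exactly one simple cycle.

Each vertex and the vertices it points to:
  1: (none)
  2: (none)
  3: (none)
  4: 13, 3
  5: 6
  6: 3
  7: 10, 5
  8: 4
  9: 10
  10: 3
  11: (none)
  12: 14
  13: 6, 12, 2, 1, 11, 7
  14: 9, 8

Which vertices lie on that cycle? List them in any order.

4, 8, 12, 13, 14

DFS with gray/black marking from 13:
13 gray
  6 gray
    3 gray
    3 black
  6 black
  12 gray
    14 gray
      9 gray
        10 gray
          10→3: 3 black — skip
        10 black
      9 black
      8 gray
        4 gray
          4→13: 13 is gray → back edge
Back edge closes the cycle 13 → 12 → 14 → 8 → 4 → 13; its vertices are {4, 8, 12, 13, 14}.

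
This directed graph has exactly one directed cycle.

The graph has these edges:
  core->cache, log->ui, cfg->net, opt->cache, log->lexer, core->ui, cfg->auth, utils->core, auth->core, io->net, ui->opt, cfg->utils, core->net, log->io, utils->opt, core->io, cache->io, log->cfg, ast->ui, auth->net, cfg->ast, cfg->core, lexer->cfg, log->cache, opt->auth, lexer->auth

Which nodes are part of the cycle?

ui, opt, auth, core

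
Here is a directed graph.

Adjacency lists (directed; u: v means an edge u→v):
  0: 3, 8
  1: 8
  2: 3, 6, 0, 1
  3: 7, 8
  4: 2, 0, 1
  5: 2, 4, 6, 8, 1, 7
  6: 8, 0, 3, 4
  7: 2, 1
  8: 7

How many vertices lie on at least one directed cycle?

8

A vertex is on a directed cycle iff it belongs to a strongly connected component of size ≥ 2 (or has a self-loop).
The vertices on cycles are {0, 1, 2, 3, 4, 6, 7, 8} — 8 in total.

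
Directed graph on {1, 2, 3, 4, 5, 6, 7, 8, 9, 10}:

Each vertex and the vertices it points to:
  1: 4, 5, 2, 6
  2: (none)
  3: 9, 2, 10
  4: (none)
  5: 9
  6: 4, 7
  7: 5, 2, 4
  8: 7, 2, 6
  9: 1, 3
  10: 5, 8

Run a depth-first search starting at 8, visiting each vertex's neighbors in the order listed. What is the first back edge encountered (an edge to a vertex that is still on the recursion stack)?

DFS from 8 (visiting each vertex's neighbors in the order listed); mark gray on enter, black on exit:
8 gray
  7 gray
    5 gray
      9 gray
        1 gray
          4 gray
          4 black
          1→5: 5 is gray → back edge
First back edge: 1 → 5.

1->5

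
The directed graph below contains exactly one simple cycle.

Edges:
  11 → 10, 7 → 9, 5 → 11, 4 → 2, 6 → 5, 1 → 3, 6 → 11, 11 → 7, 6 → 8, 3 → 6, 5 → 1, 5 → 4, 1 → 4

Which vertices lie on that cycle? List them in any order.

1, 3, 5, 6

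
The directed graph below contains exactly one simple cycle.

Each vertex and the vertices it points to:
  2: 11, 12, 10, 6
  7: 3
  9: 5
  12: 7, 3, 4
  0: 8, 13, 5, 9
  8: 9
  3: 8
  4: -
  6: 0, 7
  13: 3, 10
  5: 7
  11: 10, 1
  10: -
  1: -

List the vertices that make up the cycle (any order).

3, 5, 7, 8, 9

DFS with gray/black marking from 8:
8 gray
  9 gray
    5 gray
      7 gray
        3 gray
          3→8: 8 is gray → back edge
Back edge closes the cycle 8 → 9 → 5 → 7 → 3 → 8; its vertices are {3, 5, 7, 8, 9}.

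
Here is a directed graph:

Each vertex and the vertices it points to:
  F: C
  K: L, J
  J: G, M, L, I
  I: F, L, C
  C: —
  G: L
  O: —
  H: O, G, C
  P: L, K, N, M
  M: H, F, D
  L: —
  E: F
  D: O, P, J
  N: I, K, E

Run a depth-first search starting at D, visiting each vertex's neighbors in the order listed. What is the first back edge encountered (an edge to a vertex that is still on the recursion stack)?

M→D

DFS from D (visiting each vertex's neighbors in the order listed); mark gray on enter, black on exit:
D gray
  O gray
  O black
  P gray
    L gray
    L black
    K gray
      K→L: L black — skip
      J gray
        G gray
          G→L: L black — skip
        G black
        M gray
          H gray
            H→O: O black — skip
            H→G: G black — skip
            C gray
            C black
          H black
          F gray
            F→C: C black — skip
          F black
          M→D: D is gray → back edge
First back edge: M → D.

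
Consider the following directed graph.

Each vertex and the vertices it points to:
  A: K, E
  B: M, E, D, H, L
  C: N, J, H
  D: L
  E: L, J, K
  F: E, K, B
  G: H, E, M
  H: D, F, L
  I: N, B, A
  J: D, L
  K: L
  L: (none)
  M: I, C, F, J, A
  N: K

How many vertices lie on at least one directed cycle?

A vertex is on a directed cycle iff it belongs to a strongly connected component of size ≥ 2 (or has a self-loop).
The vertices on cycles are {B, C, F, H, I, M} — 6 in total.

6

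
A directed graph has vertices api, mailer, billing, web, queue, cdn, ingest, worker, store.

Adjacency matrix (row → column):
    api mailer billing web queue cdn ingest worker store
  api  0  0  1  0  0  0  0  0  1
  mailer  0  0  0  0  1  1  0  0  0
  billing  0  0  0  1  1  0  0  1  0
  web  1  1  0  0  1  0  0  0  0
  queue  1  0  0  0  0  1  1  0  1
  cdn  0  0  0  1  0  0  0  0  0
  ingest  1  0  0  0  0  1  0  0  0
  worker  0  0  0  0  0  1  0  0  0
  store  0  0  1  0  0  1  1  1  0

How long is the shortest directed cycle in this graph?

For each vertex v, BFS finds the shortest path from v back to v.
The shortest such closed walk is web → api → billing → web, length 3.

3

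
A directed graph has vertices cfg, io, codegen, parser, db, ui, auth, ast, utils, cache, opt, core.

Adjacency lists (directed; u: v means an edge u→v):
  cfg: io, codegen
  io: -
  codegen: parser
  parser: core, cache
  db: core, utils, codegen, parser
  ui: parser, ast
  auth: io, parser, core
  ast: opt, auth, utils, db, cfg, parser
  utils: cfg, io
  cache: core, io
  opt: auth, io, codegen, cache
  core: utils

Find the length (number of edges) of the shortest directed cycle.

5

For each vertex v, BFS finds the shortest path from v back to v.
The shortest such closed walk is cfg → codegen → parser → core → utils → cfg, length 5.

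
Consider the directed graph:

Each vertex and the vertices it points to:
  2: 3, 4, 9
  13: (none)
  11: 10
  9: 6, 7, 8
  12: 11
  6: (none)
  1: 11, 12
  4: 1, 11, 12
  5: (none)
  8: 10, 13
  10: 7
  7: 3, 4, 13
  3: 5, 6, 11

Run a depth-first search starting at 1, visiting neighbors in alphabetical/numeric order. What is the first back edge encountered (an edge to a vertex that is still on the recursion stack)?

3→11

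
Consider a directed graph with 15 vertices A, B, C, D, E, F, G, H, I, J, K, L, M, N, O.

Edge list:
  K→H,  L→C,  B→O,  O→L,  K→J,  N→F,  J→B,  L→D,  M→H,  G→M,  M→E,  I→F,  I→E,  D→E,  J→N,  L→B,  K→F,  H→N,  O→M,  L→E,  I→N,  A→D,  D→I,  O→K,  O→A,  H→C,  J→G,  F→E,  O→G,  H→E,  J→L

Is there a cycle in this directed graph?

Yes

DFS with white/gray/black marking, starting from F:
F gray
  E gray
  E black
F black
A gray
  D gray
    D→E: E black — skip
    I gray
      I→E: E black — skip
      I→F: F black — skip
      N gray
        N→F: F black — skip
      N black
    I black
  D black
A black
B gray
  O gray
    L gray
      L→B: B is gray → back edge
Back edge found, so a cycle exists: B → O → L → B.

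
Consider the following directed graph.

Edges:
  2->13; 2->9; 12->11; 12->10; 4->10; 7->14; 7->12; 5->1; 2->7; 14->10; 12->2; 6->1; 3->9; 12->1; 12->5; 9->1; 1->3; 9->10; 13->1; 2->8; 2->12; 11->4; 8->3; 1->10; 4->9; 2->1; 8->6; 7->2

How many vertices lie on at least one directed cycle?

6

A vertex is on a directed cycle iff it belongs to a strongly connected component of size ≥ 2 (or has a self-loop).
The vertices on cycles are {1, 2, 3, 7, 9, 12} — 6 in total.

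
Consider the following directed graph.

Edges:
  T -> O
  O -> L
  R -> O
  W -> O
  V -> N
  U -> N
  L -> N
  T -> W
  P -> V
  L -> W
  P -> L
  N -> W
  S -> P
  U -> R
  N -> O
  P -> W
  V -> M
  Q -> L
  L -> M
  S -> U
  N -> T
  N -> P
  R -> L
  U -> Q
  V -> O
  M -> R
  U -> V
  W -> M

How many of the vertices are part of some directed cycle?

9

A vertex is on a directed cycle iff it belongs to a strongly connected component of size ≥ 2 (or has a self-loop).
The vertices on cycles are {L, M, N, O, P, R, T, V, W} — 9 in total.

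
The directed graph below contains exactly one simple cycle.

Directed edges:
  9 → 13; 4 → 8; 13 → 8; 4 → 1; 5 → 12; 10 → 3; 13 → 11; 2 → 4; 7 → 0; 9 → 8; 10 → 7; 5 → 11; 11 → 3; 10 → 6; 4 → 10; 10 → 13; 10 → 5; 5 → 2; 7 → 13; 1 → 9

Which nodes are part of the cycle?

DFS with gray/black marking from 2:
2 gray
  4 gray
    10 gray
      13 gray
        8 gray
        8 black
        11 gray
          3 gray
          3 black
        11 black
      13 black
      10→3: 3 black — skip
      6 gray
      6 black
      5 gray
        5→11: 11 black — skip
        5→2: 2 is gray → back edge
Back edge closes the cycle 2 → 4 → 10 → 5 → 2; its vertices are {2, 4, 5, 10}.

2, 4, 5, 10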